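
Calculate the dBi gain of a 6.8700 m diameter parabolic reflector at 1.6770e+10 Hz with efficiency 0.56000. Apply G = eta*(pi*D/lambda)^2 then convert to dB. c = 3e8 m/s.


lambda = c / f = 3.0000e+08 / 1.6770e+10 = 0.01788909 m
G_linear = 0.56000 * (pi * 6.8700 / 0.01788909)^2 = 815126.0
G_dBi = 10 * log10(815126.0) = 59.11 dBi

59.11 dBi


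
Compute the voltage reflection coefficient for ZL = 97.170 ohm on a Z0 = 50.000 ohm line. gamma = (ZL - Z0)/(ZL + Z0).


gamma = (97.170 - 50.000) / (97.170 + 50.000) = 0.3205

0.3205


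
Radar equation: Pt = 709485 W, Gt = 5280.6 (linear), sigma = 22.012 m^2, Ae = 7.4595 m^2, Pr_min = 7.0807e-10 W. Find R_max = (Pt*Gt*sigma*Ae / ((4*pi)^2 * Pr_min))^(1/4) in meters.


R^4 = 709485*5280.6*22.012*7.4595 / ((4*pi)^2 * 7.0807e-10) = 5.501737e+18
R_max = 5.501737e+18^0.25 = 48431 m

48431 m


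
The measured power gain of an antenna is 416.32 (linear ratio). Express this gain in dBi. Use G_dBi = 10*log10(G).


G_dBi = 10 * log10(416.32) = 26.19 dBi

26.19 dBi


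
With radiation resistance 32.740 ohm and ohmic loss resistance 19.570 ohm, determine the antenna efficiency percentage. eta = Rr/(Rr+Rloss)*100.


eta = 32.740 / (32.740 + 19.570) * 100 = 62.59%

62.59%


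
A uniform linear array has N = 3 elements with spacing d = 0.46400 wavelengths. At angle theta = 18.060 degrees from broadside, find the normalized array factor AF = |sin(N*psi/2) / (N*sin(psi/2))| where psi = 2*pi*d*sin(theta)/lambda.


psi = 2*pi*0.46400*sin(18.060 deg) = 0.9038106 rad
AF = |sin(3*0.9038106/2) / (3*sin(0.9038106/2))| = 0.7457

0.7457


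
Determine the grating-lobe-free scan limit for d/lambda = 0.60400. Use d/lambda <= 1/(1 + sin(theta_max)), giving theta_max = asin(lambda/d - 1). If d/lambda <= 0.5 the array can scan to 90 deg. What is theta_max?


lambda/d - 1 = 1/0.60400 - 1 = 0.6556291
theta_max = asin(0.6556291) = 40.97 deg

40.97 deg


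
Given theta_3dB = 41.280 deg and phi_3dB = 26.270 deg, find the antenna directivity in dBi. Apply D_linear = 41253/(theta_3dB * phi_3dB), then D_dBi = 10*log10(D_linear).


D_linear = 41253 / (41.280 * 26.270) = 38.04134
D_dBi = 10 * log10(38.04134) = 15.80 dBi

15.80 dBi


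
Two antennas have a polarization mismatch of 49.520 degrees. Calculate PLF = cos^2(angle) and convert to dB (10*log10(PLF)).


PLF_linear = cos^2(49.520 deg) = 0.4214380
PLF_dB = 10 * log10(0.4214380) = -3.753 dB

-3.753 dB


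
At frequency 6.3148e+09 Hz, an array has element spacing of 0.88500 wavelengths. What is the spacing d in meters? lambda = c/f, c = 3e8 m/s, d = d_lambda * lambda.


lambda = c / f = 3.0000e+08 / 6.3148e+09 = 0.04750744 m
d = 0.88500 * 0.04750744 = 0.04204 m

0.04204 m


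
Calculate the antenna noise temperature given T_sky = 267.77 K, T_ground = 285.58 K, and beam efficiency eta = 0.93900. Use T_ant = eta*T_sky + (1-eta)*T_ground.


T_ant = 0.93900 * 267.77 + (1 - 0.93900) * 285.58 = 268.9 K

268.9 K


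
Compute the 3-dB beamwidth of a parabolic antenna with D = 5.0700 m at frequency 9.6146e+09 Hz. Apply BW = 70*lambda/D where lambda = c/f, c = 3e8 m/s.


lambda = c / f = 3.0000e+08 / 9.6146e+09 = 0.03120255 m
BW = 70 * 0.03120255 / 5.0700 = 0.4308 deg

0.4308 deg


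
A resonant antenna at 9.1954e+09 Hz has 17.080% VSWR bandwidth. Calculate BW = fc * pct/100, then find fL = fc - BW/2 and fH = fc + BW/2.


BW = 9.1954e+09 * 17.080/100 = 1.570574e+09 Hz
fL = 9.1954e+09 - 1.570574e+09/2 = 8.410e+09 Hz
fH = 9.1954e+09 + 1.570574e+09/2 = 9.981e+09 Hz

BW=1.571e+09 Hz, fL=8.410e+09 Hz, fH=9.981e+09 Hz


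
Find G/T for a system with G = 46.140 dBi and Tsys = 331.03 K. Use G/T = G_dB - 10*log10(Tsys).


G/T = 46.140 - 10*log10(331.03) = 46.140 - 25.19867 = 20.94 dB/K

20.94 dB/K


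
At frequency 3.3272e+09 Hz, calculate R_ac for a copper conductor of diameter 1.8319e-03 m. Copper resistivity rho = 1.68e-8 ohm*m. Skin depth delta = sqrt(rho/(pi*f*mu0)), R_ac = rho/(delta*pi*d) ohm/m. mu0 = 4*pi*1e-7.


delta = sqrt(1.68e-8 / (pi * 3.3272e+09 * 4*pi*1e-7)) = 1.130929e-06 m
R_ac = 1.68e-8 / (1.130929e-06 * pi * 1.8319e-03) = 2.581 ohm/m

2.581 ohm/m


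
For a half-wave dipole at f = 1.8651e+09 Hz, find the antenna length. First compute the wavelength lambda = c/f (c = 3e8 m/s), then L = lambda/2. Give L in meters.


lambda = c / f = 3.0000e+08 / 1.8651e+09 = 0.1608493 m
L = lambda / 2 = 0.1608493 / 2 = 0.08042 m

0.08042 m


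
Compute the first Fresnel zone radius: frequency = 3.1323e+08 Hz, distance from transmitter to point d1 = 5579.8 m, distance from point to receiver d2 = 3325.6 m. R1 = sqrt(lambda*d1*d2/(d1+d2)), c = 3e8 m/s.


lambda = c / f = 3.0000e+08 / 3.1323e+08 = 0.9577627 m
R1 = sqrt(0.9577627 * 5579.8 * 3325.6 / (5579.8 + 3325.6)) = 44.67 m

44.67 m


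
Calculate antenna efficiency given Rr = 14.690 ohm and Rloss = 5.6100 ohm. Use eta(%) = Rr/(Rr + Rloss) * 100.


eta = 14.690 / (14.690 + 5.6100) * 100 = 72.36%

72.36%


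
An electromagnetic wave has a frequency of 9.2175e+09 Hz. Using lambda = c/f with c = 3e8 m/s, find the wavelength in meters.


lambda = c / f = 3.0000e+08 / 9.2175e+09 = 0.03255 m

0.03255 m


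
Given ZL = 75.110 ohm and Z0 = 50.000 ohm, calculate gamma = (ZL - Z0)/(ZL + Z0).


gamma = (75.110 - 50.000) / (75.110 + 50.000) = 0.2007

0.2007


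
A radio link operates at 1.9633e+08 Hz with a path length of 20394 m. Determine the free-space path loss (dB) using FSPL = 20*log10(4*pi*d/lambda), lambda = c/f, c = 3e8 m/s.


lambda = c / f = 3.0000e+08 / 1.9633e+08 = 1.528040 m
FSPL = 20 * log10(4*pi*20394/1.528040) = 104.5 dB

104.5 dB


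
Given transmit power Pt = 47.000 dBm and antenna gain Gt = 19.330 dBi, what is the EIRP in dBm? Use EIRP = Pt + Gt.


EIRP = Pt + Gt = 47.000 + 19.330 = 66.33 dBm

66.33 dBm


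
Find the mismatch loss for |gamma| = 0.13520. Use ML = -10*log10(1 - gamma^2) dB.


ML = -10 * log10(1 - 0.13520^2) = -10 * log10(0.98172096) = 0.08012 dB

0.08012 dB


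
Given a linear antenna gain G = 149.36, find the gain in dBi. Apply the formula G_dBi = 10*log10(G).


G_dBi = 10 * log10(149.36) = 21.74 dBi

21.74 dBi


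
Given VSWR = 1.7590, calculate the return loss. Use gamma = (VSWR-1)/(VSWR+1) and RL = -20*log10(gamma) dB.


gamma = (1.7590 - 1) / (1.7590 + 1) = 0.2750997
RL = -20 * log10(0.2750997) = 11.21 dB

11.21 dB


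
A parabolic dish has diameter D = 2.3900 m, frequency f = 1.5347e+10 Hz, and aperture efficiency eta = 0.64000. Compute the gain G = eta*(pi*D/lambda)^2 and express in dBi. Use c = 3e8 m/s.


lambda = c / f = 3.0000e+08 / 1.5347e+10 = 0.01954779 m
G_linear = 0.64000 * (pi * 2.3900 / 0.01954779)^2 = 94423.52
G_dBi = 10 * log10(94423.52) = 49.75 dBi

49.75 dBi


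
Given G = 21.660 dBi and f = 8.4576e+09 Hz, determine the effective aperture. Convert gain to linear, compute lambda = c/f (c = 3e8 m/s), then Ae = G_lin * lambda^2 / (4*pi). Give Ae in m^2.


lambda = c / f = 3.0000e+08 / 8.4576e+09 = 0.03547106 m
G_linear = 10^(21.660/10) = 146.5548
Ae = G_linear * lambda^2 / (4*pi) = 146.5548 * 0.03547106^2 / (4*pi) = 0.01467 m^2

0.01467 m^2


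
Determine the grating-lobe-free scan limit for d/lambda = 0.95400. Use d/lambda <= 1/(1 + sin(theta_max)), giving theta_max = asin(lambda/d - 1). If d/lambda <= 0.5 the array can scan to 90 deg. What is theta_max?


lambda/d - 1 = 1/0.95400 - 1 = 0.04821803
theta_max = asin(0.04821803) = 2.764 deg

2.764 deg


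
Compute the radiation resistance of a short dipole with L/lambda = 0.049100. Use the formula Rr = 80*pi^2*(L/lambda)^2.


Rr = 80 * pi^2 * (0.049100)^2 = 80 * 9.869604 * 2.410810e-03 = 1.903 ohm

1.903 ohm


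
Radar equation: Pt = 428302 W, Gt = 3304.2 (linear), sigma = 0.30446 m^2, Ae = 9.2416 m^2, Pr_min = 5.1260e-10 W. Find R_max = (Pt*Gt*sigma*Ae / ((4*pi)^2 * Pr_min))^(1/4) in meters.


R^4 = 428302*3304.2*0.30446*9.2416 / ((4*pi)^2 * 5.1260e-10) = 4.919212e+16
R_max = 4.919212e+16^0.25 = 14893 m

14893 m


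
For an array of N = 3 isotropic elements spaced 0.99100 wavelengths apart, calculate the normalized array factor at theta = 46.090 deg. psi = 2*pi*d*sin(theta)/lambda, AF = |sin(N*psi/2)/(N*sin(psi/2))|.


psi = 2*pi*0.99100*sin(46.090 deg) = 4.485856 rad
AF = |sin(3*4.485856/2) / (3*sin(4.485856/2))| = 0.1836

0.1836


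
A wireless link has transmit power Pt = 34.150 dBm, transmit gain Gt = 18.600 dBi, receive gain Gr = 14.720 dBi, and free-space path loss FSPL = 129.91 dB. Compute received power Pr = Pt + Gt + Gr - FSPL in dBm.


Pr = 34.150 + 18.600 + 14.720 - 129.91 = -62.44 dBm

-62.44 dBm


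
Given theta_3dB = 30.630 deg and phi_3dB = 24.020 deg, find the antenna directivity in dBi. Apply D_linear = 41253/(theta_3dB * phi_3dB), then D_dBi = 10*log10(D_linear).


D_linear = 41253 / (30.630 * 24.020) = 56.07064
D_dBi = 10 * log10(56.07064) = 17.49 dBi

17.49 dBi


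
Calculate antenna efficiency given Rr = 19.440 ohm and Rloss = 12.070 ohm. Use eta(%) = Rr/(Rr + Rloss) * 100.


eta = 19.440 / (19.440 + 12.070) * 100 = 61.69%

61.69%


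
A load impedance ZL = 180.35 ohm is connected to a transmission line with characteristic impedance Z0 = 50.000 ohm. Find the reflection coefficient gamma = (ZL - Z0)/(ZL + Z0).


gamma = (180.35 - 50.000) / (180.35 + 50.000) = 0.5659

0.5659


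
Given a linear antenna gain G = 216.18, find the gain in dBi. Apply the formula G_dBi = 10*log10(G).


G_dBi = 10 * log10(216.18) = 23.35 dBi

23.35 dBi


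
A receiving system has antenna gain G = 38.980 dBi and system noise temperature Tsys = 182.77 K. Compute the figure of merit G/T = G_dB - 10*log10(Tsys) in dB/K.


G/T = 38.980 - 10*log10(182.77) = 38.980 - 22.61905 = 16.36 dB/K

16.36 dB/K


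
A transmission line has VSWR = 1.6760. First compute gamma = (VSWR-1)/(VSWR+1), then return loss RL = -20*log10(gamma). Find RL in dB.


gamma = (1.6760 - 1) / (1.6760 + 1) = 0.2526158
RL = -20 * log10(0.2526158) = 11.95 dB

11.95 dB


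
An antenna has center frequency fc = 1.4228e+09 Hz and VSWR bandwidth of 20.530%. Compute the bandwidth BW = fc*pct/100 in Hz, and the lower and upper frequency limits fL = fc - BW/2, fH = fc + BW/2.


BW = 1.4228e+09 * 20.530/100 = 2.921008e+08 Hz
fL = 1.4228e+09 - 2.921008e+08/2 = 1.277e+09 Hz
fH = 1.4228e+09 + 2.921008e+08/2 = 1.569e+09 Hz

BW=2.921e+08 Hz, fL=1.277e+09 Hz, fH=1.569e+09 Hz


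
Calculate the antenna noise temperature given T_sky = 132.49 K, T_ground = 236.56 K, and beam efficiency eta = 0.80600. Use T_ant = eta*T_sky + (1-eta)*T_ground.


T_ant = 0.80600 * 132.49 + (1 - 0.80600) * 236.56 = 152.7 K

152.7 K


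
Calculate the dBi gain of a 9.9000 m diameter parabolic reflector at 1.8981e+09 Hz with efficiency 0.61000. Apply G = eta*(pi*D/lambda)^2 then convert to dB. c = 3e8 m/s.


lambda = c / f = 3.0000e+08 / 1.8981e+09 = 0.1580528 m
G_linear = 0.61000 * (pi * 9.9000 / 0.1580528)^2 = 23620.85
G_dBi = 10 * log10(23620.85) = 43.73 dBi

43.73 dBi


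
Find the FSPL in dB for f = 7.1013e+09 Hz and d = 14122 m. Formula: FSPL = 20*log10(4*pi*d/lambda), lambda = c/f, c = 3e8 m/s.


lambda = c / f = 3.0000e+08 / 7.1013e+09 = 0.04224579 m
FSPL = 20 * log10(4*pi*14122/0.04224579) = 132.5 dB

132.5 dB


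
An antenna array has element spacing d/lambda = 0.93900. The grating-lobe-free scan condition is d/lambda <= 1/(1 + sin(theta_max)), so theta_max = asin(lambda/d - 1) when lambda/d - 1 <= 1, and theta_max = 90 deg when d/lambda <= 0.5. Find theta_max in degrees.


lambda/d - 1 = 1/0.93900 - 1 = 0.06496273
theta_max = asin(0.06496273) = 3.725 deg

3.725 deg


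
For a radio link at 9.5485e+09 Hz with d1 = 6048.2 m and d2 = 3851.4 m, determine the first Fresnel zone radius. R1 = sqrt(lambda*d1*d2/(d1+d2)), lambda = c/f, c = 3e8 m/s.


lambda = c / f = 3.0000e+08 / 9.5485e+09 = 0.03141855 m
R1 = sqrt(0.03141855 * 6048.2 * 3851.4 / (6048.2 + 3851.4)) = 8.598 m

8.598 m


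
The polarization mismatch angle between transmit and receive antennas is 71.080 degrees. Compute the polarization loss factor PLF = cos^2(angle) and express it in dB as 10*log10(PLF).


PLF_linear = cos^2(71.080 deg) = 0.1051365
PLF_dB = 10 * log10(0.1051365) = -9.782 dB

-9.782 dB


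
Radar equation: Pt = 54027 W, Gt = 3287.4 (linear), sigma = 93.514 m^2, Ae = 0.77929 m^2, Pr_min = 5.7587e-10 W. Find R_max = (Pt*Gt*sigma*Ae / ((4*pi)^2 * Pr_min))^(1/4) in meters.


R^4 = 54027*3287.4*93.514*0.77929 / ((4*pi)^2 * 5.7587e-10) = 1.423295e+17
R_max = 1.423295e+17^0.25 = 19423 m

19423 m


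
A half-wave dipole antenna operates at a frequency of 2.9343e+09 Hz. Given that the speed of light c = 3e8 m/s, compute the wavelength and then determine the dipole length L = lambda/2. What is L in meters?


lambda = c / f = 3.0000e+08 / 2.9343e+09 = 0.1022390 m
L = lambda / 2 = 0.1022390 / 2 = 0.05112 m

0.05112 m


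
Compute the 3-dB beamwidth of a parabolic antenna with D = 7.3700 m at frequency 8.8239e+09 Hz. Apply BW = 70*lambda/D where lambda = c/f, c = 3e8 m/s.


lambda = c / f = 3.0000e+08 / 8.8239e+09 = 0.03399857 m
BW = 70 * 0.03399857 / 7.3700 = 0.3229 deg

0.3229 deg


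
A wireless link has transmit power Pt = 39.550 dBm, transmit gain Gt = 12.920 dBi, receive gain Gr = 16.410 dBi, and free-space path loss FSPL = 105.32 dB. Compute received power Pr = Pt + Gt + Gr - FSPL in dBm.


Pr = 39.550 + 12.920 + 16.410 - 105.32 = -36.44 dBm

-36.44 dBm


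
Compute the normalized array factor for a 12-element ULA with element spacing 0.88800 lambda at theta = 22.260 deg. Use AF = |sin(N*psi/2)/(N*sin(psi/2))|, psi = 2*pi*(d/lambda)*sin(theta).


psi = 2*pi*0.88800*sin(22.260 deg) = 2.113559 rad
AF = |sin(12*2.113559/2) / (12*sin(2.113559/2))| = 0.01098

0.01098


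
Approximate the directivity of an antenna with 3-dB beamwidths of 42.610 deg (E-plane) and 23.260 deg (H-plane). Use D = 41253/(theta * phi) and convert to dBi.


D_linear = 41253 / (42.610 * 23.260) = 41.62309
D_dBi = 10 * log10(41.62309) = 16.19 dBi

16.19 dBi


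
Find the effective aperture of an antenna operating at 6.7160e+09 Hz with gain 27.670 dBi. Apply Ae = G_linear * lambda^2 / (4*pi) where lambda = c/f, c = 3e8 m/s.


lambda = c / f = 3.0000e+08 / 6.7160e+09 = 0.04466945 m
G_linear = 10^(27.670/10) = 584.7901
Ae = G_linear * lambda^2 / (4*pi) = 584.7901 * 0.04466945^2 / (4*pi) = 0.09286 m^2

0.09286 m^2


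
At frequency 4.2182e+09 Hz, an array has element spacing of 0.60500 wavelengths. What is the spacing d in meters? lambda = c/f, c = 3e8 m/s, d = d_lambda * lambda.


lambda = c / f = 3.0000e+08 / 4.2182e+09 = 0.07112038 m
d = 0.60500 * 0.07112038 = 0.04303 m

0.04303 m


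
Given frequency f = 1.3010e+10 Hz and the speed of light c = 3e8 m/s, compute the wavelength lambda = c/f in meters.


lambda = c / f = 3.0000e+08 / 1.3010e+10 = 0.02306 m

0.02306 m


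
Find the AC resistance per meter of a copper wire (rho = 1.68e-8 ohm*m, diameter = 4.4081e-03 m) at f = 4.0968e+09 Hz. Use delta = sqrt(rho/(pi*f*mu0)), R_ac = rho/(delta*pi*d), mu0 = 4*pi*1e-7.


delta = sqrt(1.68e-8 / (pi * 4.0968e+09 * 4*pi*1e-7)) = 1.019184e-06 m
R_ac = 1.68e-8 / (1.019184e-06 * pi * 4.4081e-03) = 1.190 ohm/m

1.190 ohm/m


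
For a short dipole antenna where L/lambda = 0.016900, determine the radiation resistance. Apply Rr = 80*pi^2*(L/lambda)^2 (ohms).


Rr = 80 * pi^2 * (0.016900)^2 = 80 * 9.869604 * 2.856100e-04 = 0.2255 ohm

0.2255 ohm


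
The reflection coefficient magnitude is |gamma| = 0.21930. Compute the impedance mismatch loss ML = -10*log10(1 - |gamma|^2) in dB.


ML = -10 * log10(1 - 0.21930^2) = -10 * log10(0.95190751) = 0.2141 dB

0.2141 dB


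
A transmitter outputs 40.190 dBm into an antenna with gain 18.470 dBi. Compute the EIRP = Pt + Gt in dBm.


EIRP = Pt + Gt = 40.190 + 18.470 = 58.66 dBm

58.66 dBm


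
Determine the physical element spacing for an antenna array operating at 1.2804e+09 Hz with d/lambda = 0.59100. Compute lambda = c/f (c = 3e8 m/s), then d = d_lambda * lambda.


lambda = c / f = 3.0000e+08 / 1.2804e+09 = 0.2343018 m
d = 0.59100 * 0.2343018 = 0.1385 m

0.1385 m


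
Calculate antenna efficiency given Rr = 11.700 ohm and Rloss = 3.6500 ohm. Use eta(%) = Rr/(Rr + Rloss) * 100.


eta = 11.700 / (11.700 + 3.6500) * 100 = 76.22%

76.22%


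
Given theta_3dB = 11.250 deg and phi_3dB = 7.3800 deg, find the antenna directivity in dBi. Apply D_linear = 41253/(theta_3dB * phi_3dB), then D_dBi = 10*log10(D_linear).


D_linear = 41253 / (11.250 * 7.3800) = 496.8744
D_dBi = 10 * log10(496.8744) = 26.96 dBi

26.96 dBi


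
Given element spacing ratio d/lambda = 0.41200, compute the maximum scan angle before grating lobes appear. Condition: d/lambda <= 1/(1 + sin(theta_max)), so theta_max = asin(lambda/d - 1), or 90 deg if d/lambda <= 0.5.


lambda/d - 1 = 1/0.41200 - 1 = 1.427184 >= 1
d/lambda <= 0.5, so the array can scan to endfire without grating lobes: theta_max = 90 deg

90 deg


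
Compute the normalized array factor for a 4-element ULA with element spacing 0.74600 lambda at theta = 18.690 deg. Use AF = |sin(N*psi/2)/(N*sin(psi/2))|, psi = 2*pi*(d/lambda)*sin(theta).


psi = 2*pi*0.74600*sin(18.690 deg) = 1.502020 rad
AF = |sin(4*1.502020/2) / (4*sin(1.502020/2))| = 0.05024

0.05024


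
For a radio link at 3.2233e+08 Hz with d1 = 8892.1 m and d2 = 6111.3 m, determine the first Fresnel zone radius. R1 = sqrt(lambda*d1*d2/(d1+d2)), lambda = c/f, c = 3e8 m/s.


lambda = c / f = 3.0000e+08 / 3.2233e+08 = 0.9307232 m
R1 = sqrt(0.9307232 * 8892.1 * 6111.3 / (8892.1 + 6111.3)) = 58.06 m

58.06 m


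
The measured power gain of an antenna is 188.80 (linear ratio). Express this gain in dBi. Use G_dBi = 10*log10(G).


G_dBi = 10 * log10(188.80) = 22.76 dBi

22.76 dBi


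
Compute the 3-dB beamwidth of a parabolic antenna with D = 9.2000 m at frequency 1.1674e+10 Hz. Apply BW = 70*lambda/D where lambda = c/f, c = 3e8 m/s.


lambda = c / f = 3.0000e+08 / 1.1674e+10 = 0.02569813 m
BW = 70 * 0.02569813 / 9.2000 = 0.1955 deg

0.1955 deg


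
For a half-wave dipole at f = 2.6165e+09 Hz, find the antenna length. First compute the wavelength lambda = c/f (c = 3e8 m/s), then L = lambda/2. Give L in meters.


lambda = c / f = 3.0000e+08 / 2.6165e+09 = 0.1146570 m
L = lambda / 2 = 0.1146570 / 2 = 0.05733 m

0.05733 m


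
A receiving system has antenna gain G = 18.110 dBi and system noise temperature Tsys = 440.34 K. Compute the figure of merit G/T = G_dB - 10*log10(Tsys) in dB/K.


G/T = 18.110 - 10*log10(440.34) = 18.110 - 26.43788 = -8.328 dB/K

-8.328 dB/K


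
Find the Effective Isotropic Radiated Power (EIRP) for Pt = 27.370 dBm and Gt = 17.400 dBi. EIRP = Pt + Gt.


EIRP = Pt + Gt = 27.370 + 17.400 = 44.77 dBm

44.77 dBm


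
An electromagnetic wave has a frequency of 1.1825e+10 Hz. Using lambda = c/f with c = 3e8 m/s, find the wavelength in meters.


lambda = c / f = 3.0000e+08 / 1.1825e+10 = 0.02537 m

0.02537 m


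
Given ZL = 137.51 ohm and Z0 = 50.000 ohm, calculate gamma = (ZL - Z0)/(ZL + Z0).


gamma = (137.51 - 50.000) / (137.51 + 50.000) = 0.4667

0.4667


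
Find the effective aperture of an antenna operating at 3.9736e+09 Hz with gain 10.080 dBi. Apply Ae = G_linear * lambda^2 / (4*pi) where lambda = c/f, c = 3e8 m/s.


lambda = c / f = 3.0000e+08 / 3.9736e+09 = 0.07549829 m
G_linear = 10^(10.080/10) = 10.18591
Ae = G_linear * lambda^2 / (4*pi) = 10.18591 * 0.07549829^2 / (4*pi) = 4.620e-03 m^2

4.620e-03 m^2


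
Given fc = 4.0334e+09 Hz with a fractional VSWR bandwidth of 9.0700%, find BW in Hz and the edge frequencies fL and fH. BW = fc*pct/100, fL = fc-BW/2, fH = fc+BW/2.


BW = 4.0334e+09 * 9.0700/100 = 3.658294e+08 Hz
fL = 4.0334e+09 - 3.658294e+08/2 = 3.850e+09 Hz
fH = 4.0334e+09 + 3.658294e+08/2 = 4.216e+09 Hz

BW=3.658e+08 Hz, fL=3.850e+09 Hz, fH=4.216e+09 Hz


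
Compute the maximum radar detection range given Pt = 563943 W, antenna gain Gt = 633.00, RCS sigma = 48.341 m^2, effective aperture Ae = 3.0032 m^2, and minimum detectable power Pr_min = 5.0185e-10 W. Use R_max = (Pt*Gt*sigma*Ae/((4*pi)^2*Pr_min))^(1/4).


R^4 = 563943*633.00*48.341*3.0032 / ((4*pi)^2 * 5.0185e-10) = 6.539509e+17
R_max = 6.539509e+17^0.25 = 28437 m

28437 m


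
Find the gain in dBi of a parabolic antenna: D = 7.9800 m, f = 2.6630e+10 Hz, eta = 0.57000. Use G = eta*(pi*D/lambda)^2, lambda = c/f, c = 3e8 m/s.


lambda = c / f = 3.0000e+08 / 2.6630e+10 = 0.01126549 m
G_linear = 0.57000 * (pi * 7.9800 / 0.01126549)^2 = 2.822801e+06
G_dBi = 10 * log10(2.822801e+06) = 64.51 dBi

64.51 dBi


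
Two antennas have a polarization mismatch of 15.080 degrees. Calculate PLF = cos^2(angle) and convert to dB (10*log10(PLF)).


PLF_linear = cos^2(15.080 deg) = 0.9323129
PLF_dB = 10 * log10(0.9323129) = -0.3044 dB

-0.3044 dB


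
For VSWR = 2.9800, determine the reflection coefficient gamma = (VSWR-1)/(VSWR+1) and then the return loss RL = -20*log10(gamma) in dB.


gamma = (2.9800 - 1) / (2.9800 + 1) = 0.4974874
RL = -20 * log10(0.4974874) = 6.064 dB

6.064 dB


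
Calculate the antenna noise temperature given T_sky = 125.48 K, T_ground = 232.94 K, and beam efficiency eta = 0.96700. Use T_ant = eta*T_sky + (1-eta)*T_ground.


T_ant = 0.96700 * 125.48 + (1 - 0.96700) * 232.94 = 129.0 K

129.0 K


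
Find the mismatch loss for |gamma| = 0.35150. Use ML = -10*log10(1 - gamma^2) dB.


ML = -10 * log10(1 - 0.35150^2) = -10 * log10(0.87644775) = 0.5727 dB

0.5727 dB


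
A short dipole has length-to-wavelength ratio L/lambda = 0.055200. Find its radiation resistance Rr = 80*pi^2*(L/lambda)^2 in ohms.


Rr = 80 * pi^2 * (0.055200)^2 = 80 * 9.869604 * 3.047040e-03 = 2.406 ohm

2.406 ohm


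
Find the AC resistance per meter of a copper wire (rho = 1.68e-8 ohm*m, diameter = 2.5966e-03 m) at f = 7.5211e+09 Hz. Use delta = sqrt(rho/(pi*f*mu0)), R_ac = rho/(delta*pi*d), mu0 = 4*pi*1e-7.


delta = sqrt(1.68e-8 / (pi * 7.5211e+09 * 4*pi*1e-7)) = 7.522013e-07 m
R_ac = 1.68e-8 / (7.522013e-07 * pi * 2.5966e-03) = 2.738 ohm/m

2.738 ohm/m


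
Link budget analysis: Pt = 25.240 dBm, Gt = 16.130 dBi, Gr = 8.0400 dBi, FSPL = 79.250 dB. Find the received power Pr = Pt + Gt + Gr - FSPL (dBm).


Pr = 25.240 + 16.130 + 8.0400 - 79.250 = -29.84 dBm

-29.84 dBm


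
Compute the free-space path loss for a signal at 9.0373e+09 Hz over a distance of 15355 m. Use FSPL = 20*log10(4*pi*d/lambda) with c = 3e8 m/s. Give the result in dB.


lambda = c / f = 3.0000e+08 / 9.0373e+09 = 0.03319576 m
FSPL = 20 * log10(4*pi*15355/0.03319576) = 135.3 dB

135.3 dB


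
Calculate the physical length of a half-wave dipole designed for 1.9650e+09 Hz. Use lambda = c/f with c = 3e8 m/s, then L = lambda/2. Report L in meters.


lambda = c / f = 3.0000e+08 / 1.9650e+09 = 0.1526718 m
L = lambda / 2 = 0.1526718 / 2 = 0.07634 m

0.07634 m


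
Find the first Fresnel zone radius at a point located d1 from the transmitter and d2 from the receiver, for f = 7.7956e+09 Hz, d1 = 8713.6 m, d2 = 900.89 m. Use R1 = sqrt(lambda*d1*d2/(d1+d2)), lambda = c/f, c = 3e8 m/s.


lambda = c / f = 3.0000e+08 / 7.7956e+09 = 0.03848325 m
R1 = sqrt(0.03848325 * 8713.6 * 900.89 / (8713.6 + 900.89)) = 5.605 m

5.605 m


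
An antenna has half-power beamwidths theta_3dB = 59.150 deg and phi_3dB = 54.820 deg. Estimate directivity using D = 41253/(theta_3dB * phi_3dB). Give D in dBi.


D_linear = 41253 / (59.150 * 54.820) = 12.72219
D_dBi = 10 * log10(12.72219) = 11.05 dBi

11.05 dBi


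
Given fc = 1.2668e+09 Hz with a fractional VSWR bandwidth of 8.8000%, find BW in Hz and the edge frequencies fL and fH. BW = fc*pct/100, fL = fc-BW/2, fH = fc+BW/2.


BW = 1.2668e+09 * 8.8000/100 = 1.114784e+08 Hz
fL = 1.2668e+09 - 1.114784e+08/2 = 1.211e+09 Hz
fH = 1.2668e+09 + 1.114784e+08/2 = 1.323e+09 Hz

BW=1.115e+08 Hz, fL=1.211e+09 Hz, fH=1.323e+09 Hz


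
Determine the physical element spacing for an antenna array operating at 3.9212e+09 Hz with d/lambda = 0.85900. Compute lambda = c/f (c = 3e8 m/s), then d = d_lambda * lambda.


lambda = c / f = 3.0000e+08 / 3.9212e+09 = 0.07650719 m
d = 0.85900 * 0.07650719 = 0.06572 m

0.06572 m


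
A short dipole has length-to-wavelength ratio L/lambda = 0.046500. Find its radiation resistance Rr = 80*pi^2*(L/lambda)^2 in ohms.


Rr = 80 * pi^2 * (0.046500)^2 = 80 * 9.869604 * 2.162250e-03 = 1.707 ohm

1.707 ohm


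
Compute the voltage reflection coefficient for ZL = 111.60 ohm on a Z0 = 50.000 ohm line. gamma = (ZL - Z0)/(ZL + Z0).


gamma = (111.60 - 50.000) / (111.60 + 50.000) = 0.3812

0.3812


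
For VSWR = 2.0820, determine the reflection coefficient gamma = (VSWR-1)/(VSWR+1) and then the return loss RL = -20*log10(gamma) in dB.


gamma = (2.0820 - 1) / (2.0820 + 1) = 0.3510707
RL = -20 * log10(0.3510707) = 9.092 dB

9.092 dB


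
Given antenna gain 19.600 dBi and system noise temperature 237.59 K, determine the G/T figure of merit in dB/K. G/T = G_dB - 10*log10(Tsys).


G/T = 19.600 - 10*log10(237.59) = 19.600 - 23.75828 = -4.158 dB/K

-4.158 dB/K


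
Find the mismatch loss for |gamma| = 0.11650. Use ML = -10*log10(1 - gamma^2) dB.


ML = -10 * log10(1 - 0.11650^2) = -10 * log10(0.98642775) = 0.05935 dB

0.05935 dB


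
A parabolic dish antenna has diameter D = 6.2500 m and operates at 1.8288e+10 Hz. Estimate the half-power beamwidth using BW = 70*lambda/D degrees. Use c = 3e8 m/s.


lambda = c / f = 3.0000e+08 / 1.8288e+10 = 0.01640420 m
BW = 70 * 0.01640420 / 6.2500 = 0.1837 deg

0.1837 deg


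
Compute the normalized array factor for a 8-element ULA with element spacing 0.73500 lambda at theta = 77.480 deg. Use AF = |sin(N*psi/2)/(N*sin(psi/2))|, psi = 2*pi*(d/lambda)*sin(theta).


psi = 2*pi*0.73500*sin(77.480 deg) = 4.508324 rad
AF = |sin(8*4.508324/2) / (8*sin(4.508324/2))| = 0.1174

0.1174


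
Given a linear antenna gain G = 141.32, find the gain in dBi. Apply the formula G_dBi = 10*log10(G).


G_dBi = 10 * log10(141.32) = 21.50 dBi

21.50 dBi


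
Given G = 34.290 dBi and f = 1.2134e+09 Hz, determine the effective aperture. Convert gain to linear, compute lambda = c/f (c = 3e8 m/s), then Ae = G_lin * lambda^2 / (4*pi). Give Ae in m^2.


lambda = c / f = 3.0000e+08 / 1.2134e+09 = 0.2472392 m
G_linear = 10^(34.290/10) = 2685.344
Ae = G_linear * lambda^2 / (4*pi) = 2685.344 * 0.2472392^2 / (4*pi) = 13.06 m^2

13.06 m^2


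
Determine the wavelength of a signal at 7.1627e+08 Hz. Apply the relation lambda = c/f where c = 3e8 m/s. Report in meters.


lambda = c / f = 3.0000e+08 / 7.1627e+08 = 0.4188 m

0.4188 m


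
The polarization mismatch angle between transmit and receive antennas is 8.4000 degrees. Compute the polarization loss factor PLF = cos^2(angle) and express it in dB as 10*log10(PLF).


PLF_linear = cos^2(8.4000 deg) = 0.9786597
PLF_dB = 10 * log10(0.9786597) = -0.09368 dB

-0.09368 dB


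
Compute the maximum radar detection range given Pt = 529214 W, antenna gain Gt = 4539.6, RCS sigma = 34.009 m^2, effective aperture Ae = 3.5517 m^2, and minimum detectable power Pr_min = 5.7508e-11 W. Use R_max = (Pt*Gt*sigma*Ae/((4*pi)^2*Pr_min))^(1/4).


R^4 = 529214*4539.6*34.009*3.5517 / ((4*pi)^2 * 5.7508e-11) = 3.195443e+19
R_max = 3.195443e+19^0.25 = 75185 m

75185 m


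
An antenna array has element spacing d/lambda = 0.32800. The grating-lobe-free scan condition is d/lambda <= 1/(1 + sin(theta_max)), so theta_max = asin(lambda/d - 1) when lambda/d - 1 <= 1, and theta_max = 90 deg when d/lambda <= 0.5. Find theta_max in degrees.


lambda/d - 1 = 1/0.32800 - 1 = 2.048780 >= 1
d/lambda <= 0.5, so the array can scan to endfire without grating lobes: theta_max = 90 deg

90 deg


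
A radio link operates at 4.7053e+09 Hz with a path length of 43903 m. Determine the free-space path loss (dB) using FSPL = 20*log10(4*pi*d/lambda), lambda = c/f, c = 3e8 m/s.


lambda = c / f = 3.0000e+08 / 4.7053e+09 = 0.06375789 m
FSPL = 20 * log10(4*pi*43903/0.06375789) = 138.7 dB

138.7 dB


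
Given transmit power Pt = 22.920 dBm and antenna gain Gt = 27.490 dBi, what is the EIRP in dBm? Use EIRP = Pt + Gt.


EIRP = Pt + Gt = 22.920 + 27.490 = 50.41 dBm

50.41 dBm


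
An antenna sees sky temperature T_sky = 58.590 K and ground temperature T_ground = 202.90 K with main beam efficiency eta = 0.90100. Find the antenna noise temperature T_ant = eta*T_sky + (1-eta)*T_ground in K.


T_ant = 0.90100 * 58.590 + (1 - 0.90100) * 202.90 = 72.88 K

72.88 K


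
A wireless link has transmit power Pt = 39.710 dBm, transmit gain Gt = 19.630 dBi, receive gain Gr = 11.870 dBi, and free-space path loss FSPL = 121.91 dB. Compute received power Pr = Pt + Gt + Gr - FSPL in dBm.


Pr = 39.710 + 19.630 + 11.870 - 121.91 = -50.70 dBm

-50.70 dBm


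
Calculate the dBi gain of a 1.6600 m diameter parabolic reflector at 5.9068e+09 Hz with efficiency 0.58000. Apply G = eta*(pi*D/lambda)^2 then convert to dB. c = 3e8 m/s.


lambda = c / f = 3.0000e+08 / 5.9068e+09 = 0.05078892 m
G_linear = 0.58000 * (pi * 1.6600 / 0.05078892)^2 = 6115.134
G_dBi = 10 * log10(6115.134) = 37.86 dBi

37.86 dBi


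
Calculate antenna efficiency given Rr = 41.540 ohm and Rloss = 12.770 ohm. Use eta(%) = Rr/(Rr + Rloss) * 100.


eta = 41.540 / (41.540 + 12.770) * 100 = 76.49%

76.49%


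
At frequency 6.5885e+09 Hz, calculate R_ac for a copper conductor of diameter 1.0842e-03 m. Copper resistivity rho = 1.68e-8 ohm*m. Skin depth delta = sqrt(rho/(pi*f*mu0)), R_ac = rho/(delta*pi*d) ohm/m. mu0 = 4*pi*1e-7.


delta = sqrt(1.68e-8 / (pi * 6.5885e+09 * 4*pi*1e-7)) = 8.036769e-07 m
R_ac = 1.68e-8 / (8.036769e-07 * pi * 1.0842e-03) = 6.137 ohm/m

6.137 ohm/m


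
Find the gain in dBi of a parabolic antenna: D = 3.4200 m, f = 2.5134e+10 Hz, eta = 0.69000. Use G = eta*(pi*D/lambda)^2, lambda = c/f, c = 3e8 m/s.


lambda = c / f = 3.0000e+08 / 2.5134e+10 = 0.01193602 m
G_linear = 0.69000 * (pi * 3.4200 / 0.01193602)^2 = 559090.3
G_dBi = 10 * log10(559090.3) = 57.47 dBi

57.47 dBi


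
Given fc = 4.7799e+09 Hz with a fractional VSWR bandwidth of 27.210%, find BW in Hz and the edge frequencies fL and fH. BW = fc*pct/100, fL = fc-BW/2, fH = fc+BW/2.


BW = 4.7799e+09 * 27.210/100 = 1.300611e+09 Hz
fL = 4.7799e+09 - 1.300611e+09/2 = 4.130e+09 Hz
fH = 4.7799e+09 + 1.300611e+09/2 = 5.430e+09 Hz

BW=1.301e+09 Hz, fL=4.130e+09 Hz, fH=5.430e+09 Hz


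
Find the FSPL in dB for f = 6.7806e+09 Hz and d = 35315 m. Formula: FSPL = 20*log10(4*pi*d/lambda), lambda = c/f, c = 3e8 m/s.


lambda = c / f = 3.0000e+08 / 6.7806e+09 = 0.04424387 m
FSPL = 20 * log10(4*pi*35315/0.04424387) = 140.0 dB

140.0 dB


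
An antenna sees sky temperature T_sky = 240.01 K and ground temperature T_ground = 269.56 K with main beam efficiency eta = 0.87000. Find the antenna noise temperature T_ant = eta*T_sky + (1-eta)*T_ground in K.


T_ant = 0.87000 * 240.01 + (1 - 0.87000) * 269.56 = 243.9 K

243.9 K


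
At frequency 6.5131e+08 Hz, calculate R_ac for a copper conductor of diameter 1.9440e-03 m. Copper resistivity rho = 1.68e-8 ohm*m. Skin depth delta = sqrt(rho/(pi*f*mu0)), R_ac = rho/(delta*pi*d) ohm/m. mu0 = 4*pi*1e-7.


delta = sqrt(1.68e-8 / (pi * 6.5131e+08 * 4*pi*1e-7)) = 2.556118e-06 m
R_ac = 1.68e-8 / (2.556118e-06 * pi * 1.9440e-03) = 1.076 ohm/m

1.076 ohm/m


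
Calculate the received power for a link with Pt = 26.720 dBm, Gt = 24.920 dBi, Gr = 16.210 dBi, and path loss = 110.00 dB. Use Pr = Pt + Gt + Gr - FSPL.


Pr = 26.720 + 24.920 + 16.210 - 110.00 = -42.15 dBm

-42.15 dBm


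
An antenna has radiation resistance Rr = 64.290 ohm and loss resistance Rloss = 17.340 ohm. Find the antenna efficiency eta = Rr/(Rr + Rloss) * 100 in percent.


eta = 64.290 / (64.290 + 17.340) * 100 = 78.76%

78.76%


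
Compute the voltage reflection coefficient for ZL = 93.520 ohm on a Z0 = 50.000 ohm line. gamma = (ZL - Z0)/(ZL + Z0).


gamma = (93.520 - 50.000) / (93.520 + 50.000) = 0.3032

0.3032


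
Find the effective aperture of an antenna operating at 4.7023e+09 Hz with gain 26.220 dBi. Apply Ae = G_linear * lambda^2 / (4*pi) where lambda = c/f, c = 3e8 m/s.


lambda = c / f = 3.0000e+08 / 4.7023e+09 = 0.06379857 m
G_linear = 10^(26.220/10) = 418.7936
Ae = G_linear * lambda^2 / (4*pi) = 418.7936 * 0.06379857^2 / (4*pi) = 0.1356 m^2

0.1356 m^2


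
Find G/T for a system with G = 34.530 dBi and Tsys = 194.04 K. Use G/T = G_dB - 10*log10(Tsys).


G/T = 34.530 - 10*log10(194.04) = 34.530 - 22.87891 = 11.65 dB/K

11.65 dB/K


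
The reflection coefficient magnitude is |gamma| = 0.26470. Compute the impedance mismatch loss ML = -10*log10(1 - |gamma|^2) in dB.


ML = -10 * log10(1 - 0.26470^2) = -10 * log10(0.92993391) = 0.3155 dB

0.3155 dB


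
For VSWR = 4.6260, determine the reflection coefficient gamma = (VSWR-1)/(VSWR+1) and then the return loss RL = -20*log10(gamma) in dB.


gamma = (4.6260 - 1) / (4.6260 + 1) = 0.6445076
RL = -20 * log10(0.6445076) = 3.815 dB

3.815 dB


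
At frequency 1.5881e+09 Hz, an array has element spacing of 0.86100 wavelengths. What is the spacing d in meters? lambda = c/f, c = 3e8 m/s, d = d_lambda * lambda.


lambda = c / f = 3.0000e+08 / 1.5881e+09 = 0.1889050 m
d = 0.86100 * 0.1889050 = 0.1626 m

0.1626 m


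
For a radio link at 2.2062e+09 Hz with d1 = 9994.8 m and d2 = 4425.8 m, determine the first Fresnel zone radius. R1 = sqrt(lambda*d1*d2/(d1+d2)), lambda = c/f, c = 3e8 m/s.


lambda = c / f = 3.0000e+08 / 2.2062e+09 = 0.1359804 m
R1 = sqrt(0.1359804 * 9994.8 * 4425.8 / (9994.8 + 4425.8)) = 20.42 m

20.42 m


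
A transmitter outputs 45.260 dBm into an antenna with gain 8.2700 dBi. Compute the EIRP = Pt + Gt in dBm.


EIRP = Pt + Gt = 45.260 + 8.2700 = 53.53 dBm

53.53 dBm


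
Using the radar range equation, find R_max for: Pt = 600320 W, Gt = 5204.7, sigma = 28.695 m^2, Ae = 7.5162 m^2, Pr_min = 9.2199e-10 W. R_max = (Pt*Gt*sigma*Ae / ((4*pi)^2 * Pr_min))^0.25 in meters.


R^4 = 600320*5204.7*28.695*7.5162 / ((4*pi)^2 * 9.2199e-10) = 4.628467e+18
R_max = 4.628467e+18^0.25 = 46383 m

46383 m


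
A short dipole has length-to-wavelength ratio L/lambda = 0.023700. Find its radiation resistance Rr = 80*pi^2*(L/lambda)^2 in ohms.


Rr = 80 * pi^2 * (0.023700)^2 = 80 * 9.869604 * 5.616900e-04 = 0.4435 ohm

0.4435 ohm


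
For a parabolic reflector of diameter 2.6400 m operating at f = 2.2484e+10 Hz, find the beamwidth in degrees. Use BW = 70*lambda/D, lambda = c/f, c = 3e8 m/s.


lambda = c / f = 3.0000e+08 / 2.2484e+10 = 0.01334282 m
BW = 70 * 0.01334282 / 2.6400 = 0.3538 deg

0.3538 deg


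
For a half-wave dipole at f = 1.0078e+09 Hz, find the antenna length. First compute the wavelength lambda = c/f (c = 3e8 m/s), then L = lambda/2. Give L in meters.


lambda = c / f = 3.0000e+08 / 1.0078e+09 = 0.2976781 m
L = lambda / 2 = 0.2976781 / 2 = 0.1488 m

0.1488 m


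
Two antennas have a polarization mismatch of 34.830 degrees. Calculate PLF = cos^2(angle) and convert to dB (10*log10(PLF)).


PLF_linear = cos^2(34.830 deg) = 0.6737952
PLF_dB = 10 * log10(0.6737952) = -1.715 dB

-1.715 dB


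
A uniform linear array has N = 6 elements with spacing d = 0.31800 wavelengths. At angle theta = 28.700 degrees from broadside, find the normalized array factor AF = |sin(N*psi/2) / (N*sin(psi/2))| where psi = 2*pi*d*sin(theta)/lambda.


psi = 2*pi*0.31800*sin(28.700 deg) = 0.9595120 rad
AF = |sin(6*0.9595120/2) / (6*sin(0.9595120/2))| = 0.09390

0.09390


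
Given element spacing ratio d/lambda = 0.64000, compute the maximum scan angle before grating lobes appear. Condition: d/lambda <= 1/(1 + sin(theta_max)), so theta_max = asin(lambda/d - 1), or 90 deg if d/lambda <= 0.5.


lambda/d - 1 = 1/0.64000 - 1 = 0.5625000
theta_max = asin(0.5625000) = 34.23 deg

34.23 deg


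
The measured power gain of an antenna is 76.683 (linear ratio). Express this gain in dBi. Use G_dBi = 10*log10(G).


G_dBi = 10 * log10(76.683) = 18.85 dBi

18.85 dBi


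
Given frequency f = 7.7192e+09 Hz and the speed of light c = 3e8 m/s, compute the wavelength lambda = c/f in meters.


lambda = c / f = 3.0000e+08 / 7.7192e+09 = 0.03886 m

0.03886 m


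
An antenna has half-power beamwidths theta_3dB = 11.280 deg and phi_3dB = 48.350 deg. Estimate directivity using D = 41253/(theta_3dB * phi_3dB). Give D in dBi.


D_linear = 41253 / (11.280 * 48.350) = 75.63973
D_dBi = 10 * log10(75.63973) = 18.79 dBi

18.79 dBi


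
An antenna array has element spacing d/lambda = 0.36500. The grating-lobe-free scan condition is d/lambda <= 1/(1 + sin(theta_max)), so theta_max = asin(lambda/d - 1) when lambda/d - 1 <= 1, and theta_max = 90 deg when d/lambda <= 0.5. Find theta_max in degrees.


lambda/d - 1 = 1/0.36500 - 1 = 1.739726 >= 1
d/lambda <= 0.5, so the array can scan to endfire without grating lobes: theta_max = 90 deg

90 deg


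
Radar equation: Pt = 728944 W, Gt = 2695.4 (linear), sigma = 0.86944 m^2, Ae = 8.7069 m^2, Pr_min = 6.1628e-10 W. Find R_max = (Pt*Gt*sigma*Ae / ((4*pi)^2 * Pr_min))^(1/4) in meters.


R^4 = 728944*2695.4*0.86944*8.7069 / ((4*pi)^2 * 6.1628e-10) = 1.528350e+17
R_max = 1.528350e+17^0.25 = 19772 m

19772 m


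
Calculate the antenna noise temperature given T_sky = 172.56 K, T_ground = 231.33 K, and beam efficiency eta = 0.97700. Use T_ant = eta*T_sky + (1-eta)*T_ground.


T_ant = 0.97700 * 172.56 + (1 - 0.97700) * 231.33 = 173.9 K

173.9 K


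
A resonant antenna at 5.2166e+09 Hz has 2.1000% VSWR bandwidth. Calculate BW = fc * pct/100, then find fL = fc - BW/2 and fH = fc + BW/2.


BW = 5.2166e+09 * 2.1000/100 = 1.095486e+08 Hz
fL = 5.2166e+09 - 1.095486e+08/2 = 5.162e+09 Hz
fH = 5.2166e+09 + 1.095486e+08/2 = 5.271e+09 Hz

BW=1.095e+08 Hz, fL=5.162e+09 Hz, fH=5.271e+09 Hz


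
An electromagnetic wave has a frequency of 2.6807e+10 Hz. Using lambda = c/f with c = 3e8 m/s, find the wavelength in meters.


lambda = c / f = 3.0000e+08 / 2.6807e+10 = 0.01119 m

0.01119 m


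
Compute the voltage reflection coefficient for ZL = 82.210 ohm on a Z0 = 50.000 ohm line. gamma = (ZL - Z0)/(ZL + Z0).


gamma = (82.210 - 50.000) / (82.210 + 50.000) = 0.2436

0.2436


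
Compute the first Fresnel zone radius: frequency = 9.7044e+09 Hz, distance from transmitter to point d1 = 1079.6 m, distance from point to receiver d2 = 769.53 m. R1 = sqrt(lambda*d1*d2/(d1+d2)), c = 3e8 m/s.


lambda = c / f = 3.0000e+08 / 9.7044e+09 = 0.03091381 m
R1 = sqrt(0.03091381 * 1079.6 * 769.53 / (1079.6 + 769.53)) = 3.727 m

3.727 m


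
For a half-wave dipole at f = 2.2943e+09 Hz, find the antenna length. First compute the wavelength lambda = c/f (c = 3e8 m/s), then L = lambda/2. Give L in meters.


lambda = c / f = 3.0000e+08 / 2.2943e+09 = 0.1307588 m
L = lambda / 2 = 0.1307588 / 2 = 0.06538 m

0.06538 m


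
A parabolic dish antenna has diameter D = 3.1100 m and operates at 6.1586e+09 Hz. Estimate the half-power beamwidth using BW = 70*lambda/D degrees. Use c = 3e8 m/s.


lambda = c / f = 3.0000e+08 / 6.1586e+09 = 0.04871237 m
BW = 70 * 0.04871237 / 3.1100 = 1.096 deg

1.096 deg


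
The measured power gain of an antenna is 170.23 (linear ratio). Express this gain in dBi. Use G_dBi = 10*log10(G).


G_dBi = 10 * log10(170.23) = 22.31 dBi

22.31 dBi


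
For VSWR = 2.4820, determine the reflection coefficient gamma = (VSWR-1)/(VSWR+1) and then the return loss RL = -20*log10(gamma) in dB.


gamma = (2.4820 - 1) / (2.4820 + 1) = 0.4256175
RL = -20 * log10(0.4256175) = 7.420 dB

7.420 dB


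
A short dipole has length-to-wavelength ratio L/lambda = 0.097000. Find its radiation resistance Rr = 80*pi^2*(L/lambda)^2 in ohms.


Rr = 80 * pi^2 * (0.097000)^2 = 80 * 9.869604 * 9.409000e-03 = 7.429 ohm

7.429 ohm


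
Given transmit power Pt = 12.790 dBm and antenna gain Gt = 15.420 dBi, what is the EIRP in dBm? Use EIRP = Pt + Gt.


EIRP = Pt + Gt = 12.790 + 15.420 = 28.21 dBm

28.21 dBm
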